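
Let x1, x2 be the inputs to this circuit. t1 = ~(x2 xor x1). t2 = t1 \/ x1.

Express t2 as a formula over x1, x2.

t1 = ~(x2 xor x1)
t2 = t1 \/ x1 = (~(x2 xor x1)) \/ x1

(~(x2 xor x1)) \/ x1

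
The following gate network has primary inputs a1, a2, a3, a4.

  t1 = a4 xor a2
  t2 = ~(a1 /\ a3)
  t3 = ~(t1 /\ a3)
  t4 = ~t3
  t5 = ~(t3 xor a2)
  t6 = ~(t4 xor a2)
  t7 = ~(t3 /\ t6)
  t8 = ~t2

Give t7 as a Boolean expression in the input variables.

~((~((a4 xor a2) /\ a3)) /\ (~(~(~((a4 xor a2) /\ a3)) xor a2)))

t1 = a4 xor a2
t3 = ~(t1 /\ a3) = ~((a4 xor a2) /\ a3)
t4 = ~t3 = ~(~((a4 xor a2) /\ a3))
t6 = ~(t4 xor a2) = ~(~(~((a4 xor a2) /\ a3)) xor a2)
t7 = ~(t3 /\ t6) = ~((~((a4 xor a2) /\ a3)) /\ (~(~(~((a4 xor a2) /\ a3)) xor a2)))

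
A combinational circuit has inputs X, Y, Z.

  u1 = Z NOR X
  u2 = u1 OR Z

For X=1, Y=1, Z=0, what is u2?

u1 = 0 NOR 1 = 0
u2 = 0 OR 0 = 0

0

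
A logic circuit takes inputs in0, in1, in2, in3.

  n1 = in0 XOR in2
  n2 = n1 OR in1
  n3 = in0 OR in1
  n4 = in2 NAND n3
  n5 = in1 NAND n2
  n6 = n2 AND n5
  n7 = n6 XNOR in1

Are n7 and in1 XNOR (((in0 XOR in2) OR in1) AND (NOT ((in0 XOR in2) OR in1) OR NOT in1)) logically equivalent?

Yes

n1 = in0 XOR in2
n2 = n1 OR in1 = (in0 XOR in2) OR in1
n5 = in1 NAND n2 = in1 NAND ((in0 XOR in2) OR in1)
n6 = n2 AND n5 = ((in0 XOR in2) OR in1) AND (in1 NAND ((in0 XOR in2) OR in1))
n7 = n6 XNOR in1 = (((in0 XOR in2) OR in1) AND (in1 NAND ((in0 XOR in2) OR in1))) XNOR in1
At in0=0, in1=0, in2=1, in3=0: circuit gives 0, formula gives 0.
At in0=0, in1=0, in2=0, in3=0: circuit gives 1, formula gives 1.
Agrees on all 16 inputs.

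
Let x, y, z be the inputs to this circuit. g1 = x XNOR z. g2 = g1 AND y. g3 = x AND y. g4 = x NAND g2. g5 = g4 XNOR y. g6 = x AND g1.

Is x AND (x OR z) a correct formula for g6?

g1 = x XNOR z
g6 = x AND g1 = x AND (x XNOR z)
At x=1, y=0, z=0: circuit gives 0, formula gives 1.

No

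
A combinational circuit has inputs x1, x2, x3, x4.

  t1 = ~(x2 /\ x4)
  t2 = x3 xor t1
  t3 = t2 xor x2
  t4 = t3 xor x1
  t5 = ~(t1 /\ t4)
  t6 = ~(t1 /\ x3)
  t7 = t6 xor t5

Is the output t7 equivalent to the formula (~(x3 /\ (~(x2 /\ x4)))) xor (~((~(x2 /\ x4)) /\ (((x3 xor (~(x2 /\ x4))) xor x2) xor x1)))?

t1 = ~(x2 /\ x4)
t2 = x3 xor t1 = x3 xor (~(x2 /\ x4))
t3 = t2 xor x2 = (x3 xor (~(x2 /\ x4))) xor x2
t4 = t3 xor x1 = ((x3 xor (~(x2 /\ x4))) xor x2) xor x1
t5 = ~(t1 /\ t4) = ~((~(x2 /\ x4)) /\ (((x3 xor (~(x2 /\ x4))) xor x2) xor x1))
t6 = ~(t1 /\ x3) = ~((~(x2 /\ x4)) /\ x3)
t7 = t6 xor t5 = (~((~(x2 /\ x4)) /\ x3)) xor (~((~(x2 /\ x4)) /\ (((x3 xor (~(x2 /\ x4))) xor x2) xor x1)))
At x1=0, x2=1, x3=0, x4=0: circuit gives 0, formula gives 0.
At x1=0, x2=0, x3=0, x4=0: circuit gives 1, formula gives 1.
Agrees on all 16 inputs.

Yes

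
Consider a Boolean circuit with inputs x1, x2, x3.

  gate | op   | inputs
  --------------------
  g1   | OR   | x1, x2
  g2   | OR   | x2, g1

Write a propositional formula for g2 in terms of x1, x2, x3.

g1 = x1 OR x2
g2 = x2 OR g1 = x2 OR (x1 OR x2)

x2 OR (x1 OR x2)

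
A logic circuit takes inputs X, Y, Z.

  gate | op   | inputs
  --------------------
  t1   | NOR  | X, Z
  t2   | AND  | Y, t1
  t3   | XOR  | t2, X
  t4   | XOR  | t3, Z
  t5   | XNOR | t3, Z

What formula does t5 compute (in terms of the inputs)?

t1 = X NOR Z
t2 = Y AND t1 = Y AND (X NOR Z)
t3 = t2 XOR X = (Y AND (X NOR Z)) XOR X
t5 = t3 XNOR Z = ((Y AND (X NOR Z)) XOR X) XNOR Z

((Y AND (X NOR Z)) XOR X) XNOR Z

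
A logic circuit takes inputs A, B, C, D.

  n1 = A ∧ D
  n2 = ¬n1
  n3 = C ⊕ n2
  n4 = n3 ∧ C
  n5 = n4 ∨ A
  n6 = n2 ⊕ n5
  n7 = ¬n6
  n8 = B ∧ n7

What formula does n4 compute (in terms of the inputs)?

n1 = A ∧ D
n2 = ¬n1 = ¬(A ∧ D)
n3 = C ⊕ n2 = C ⊕ ¬(A ∧ D)
n4 = n3 ∧ C = (C ⊕ ¬(A ∧ D)) ∧ C

(C ⊕ ¬(A ∧ D)) ∧ C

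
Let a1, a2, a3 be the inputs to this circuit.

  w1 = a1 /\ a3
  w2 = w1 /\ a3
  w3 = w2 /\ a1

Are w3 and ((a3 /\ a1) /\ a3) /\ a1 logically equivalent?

Yes

w1 = a1 /\ a3
w2 = w1 /\ a3 = (a1 /\ a3) /\ a3
w3 = w2 /\ a1 = ((a1 /\ a3) /\ a3) /\ a1
At a1=0, a2=0, a3=0: circuit gives 0, formula gives 0.
At a1=1, a2=0, a3=1: circuit gives 1, formula gives 1.
Agrees on all 8 inputs.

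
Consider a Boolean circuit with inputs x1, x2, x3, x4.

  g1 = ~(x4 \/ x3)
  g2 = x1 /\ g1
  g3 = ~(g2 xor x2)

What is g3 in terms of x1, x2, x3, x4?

g1 = ~(x4 \/ x3)
g2 = x1 /\ g1 = x1 /\ (~(x4 \/ x3))
g3 = ~(g2 xor x2) = ~((x1 /\ (~(x4 \/ x3))) xor x2)

~((x1 /\ (~(x4 \/ x3))) xor x2)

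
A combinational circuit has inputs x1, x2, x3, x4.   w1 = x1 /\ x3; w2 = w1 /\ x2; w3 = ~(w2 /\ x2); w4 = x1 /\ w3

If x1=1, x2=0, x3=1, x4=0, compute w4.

1

w1 = 1 /\ 1 = 1
w2 = 1 /\ 0 = 0
w3 = ~(0 /\ 0) = 1
w4 = 1 /\ 1 = 1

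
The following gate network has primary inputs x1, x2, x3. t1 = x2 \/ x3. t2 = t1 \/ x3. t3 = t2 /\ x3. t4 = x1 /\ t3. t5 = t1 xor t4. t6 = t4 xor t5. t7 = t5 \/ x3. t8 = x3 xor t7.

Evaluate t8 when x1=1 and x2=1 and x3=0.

1

t1 = 1 \/ 0 = 1
t2 = 1 \/ 0 = 1
t3 = 1 /\ 0 = 0
t4 = 1 /\ 0 = 0
t5 = 1 xor 0 = 1
t7 = 1 \/ 0 = 1
t8 = 0 xor 1 = 1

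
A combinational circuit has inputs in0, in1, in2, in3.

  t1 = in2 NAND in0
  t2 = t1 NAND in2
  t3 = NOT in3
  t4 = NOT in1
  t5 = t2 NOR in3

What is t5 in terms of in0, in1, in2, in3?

((in2 NAND in0) NAND in2) NOR in3

t1 = in2 NAND in0
t2 = t1 NAND in2 = (in2 NAND in0) NAND in2
t5 = t2 NOR in3 = ((in2 NAND in0) NAND in2) NOR in3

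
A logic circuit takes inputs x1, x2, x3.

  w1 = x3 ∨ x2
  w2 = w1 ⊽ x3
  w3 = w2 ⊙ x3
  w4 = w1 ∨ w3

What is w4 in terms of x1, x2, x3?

(x3 ∨ x2) ∨ (((x3 ∨ x2) ⊽ x3) ⊙ x3)

w1 = x3 ∨ x2
w2 = w1 ⊽ x3 = (x3 ∨ x2) ⊽ x3
w3 = w2 ⊙ x3 = ((x3 ∨ x2) ⊽ x3) ⊙ x3
w4 = w1 ∨ w3 = (x3 ∨ x2) ∨ (((x3 ∨ x2) ⊽ x3) ⊙ x3)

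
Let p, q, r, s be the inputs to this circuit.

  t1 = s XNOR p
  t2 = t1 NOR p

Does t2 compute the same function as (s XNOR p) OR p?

t1 = s XNOR p
t2 = t1 NOR p = (s XNOR p) NOR p
At p=0, q=0, r=0, s=0: circuit gives 0, formula gives 1.

No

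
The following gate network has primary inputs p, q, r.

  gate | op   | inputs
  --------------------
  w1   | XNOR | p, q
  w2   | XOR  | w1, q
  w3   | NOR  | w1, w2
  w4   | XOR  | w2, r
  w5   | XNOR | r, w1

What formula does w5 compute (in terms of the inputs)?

w1 = p XNOR q
w5 = r XNOR w1 = r XNOR (p XNOR q)

r XNOR (p XNOR q)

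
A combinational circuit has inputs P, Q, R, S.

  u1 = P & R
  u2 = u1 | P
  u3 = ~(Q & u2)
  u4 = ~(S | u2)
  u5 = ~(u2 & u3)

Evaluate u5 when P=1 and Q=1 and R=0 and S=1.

1

u1 = 1 & 0 = 0
u2 = 0 | 1 = 1
u3 = ~(1 & 1) = 0
u5 = ~(1 & 0) = 1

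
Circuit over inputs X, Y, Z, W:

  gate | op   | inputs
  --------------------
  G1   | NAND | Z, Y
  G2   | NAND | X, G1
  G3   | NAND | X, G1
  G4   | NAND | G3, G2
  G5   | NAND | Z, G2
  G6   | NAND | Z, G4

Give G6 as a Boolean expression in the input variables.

G1 = Z NAND Y
G2 = X NAND G1 = X NAND (Z NAND Y)
G3 = X NAND G1 = X NAND (Z NAND Y)
G4 = G3 NAND G2 = (X NAND (Z NAND Y)) NAND (X NAND (Z NAND Y))
G6 = Z NAND G4 = Z NAND ((X NAND (Z NAND Y)) NAND (X NAND (Z NAND Y)))

Z NAND ((X NAND (Z NAND Y)) NAND (X NAND (Z NAND Y)))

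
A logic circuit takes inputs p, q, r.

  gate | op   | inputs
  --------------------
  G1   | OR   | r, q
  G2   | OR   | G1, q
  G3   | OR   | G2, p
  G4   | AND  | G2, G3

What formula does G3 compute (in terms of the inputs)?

((r OR q) OR q) OR p

G1 = r OR q
G2 = G1 OR q = (r OR q) OR q
G3 = G2 OR p = ((r OR q) OR q) OR p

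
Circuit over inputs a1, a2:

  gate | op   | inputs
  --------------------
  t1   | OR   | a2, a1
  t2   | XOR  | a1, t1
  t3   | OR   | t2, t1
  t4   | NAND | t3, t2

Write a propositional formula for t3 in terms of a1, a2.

t1 = a2 OR a1
t2 = a1 XOR t1 = a1 XOR (a2 OR a1)
t3 = t2 OR t1 = (a1 XOR (a2 OR a1)) OR (a2 OR a1)

(a1 XOR (a2 OR a1)) OR (a2 OR a1)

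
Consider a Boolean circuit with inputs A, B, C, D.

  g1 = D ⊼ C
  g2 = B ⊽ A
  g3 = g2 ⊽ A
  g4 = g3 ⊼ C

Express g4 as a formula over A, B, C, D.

((B ⊽ A) ⊽ A) ⊼ C

g2 = B ⊽ A
g3 = g2 ⊽ A = (B ⊽ A) ⊽ A
g4 = g3 ⊼ C = ((B ⊽ A) ⊽ A) ⊼ C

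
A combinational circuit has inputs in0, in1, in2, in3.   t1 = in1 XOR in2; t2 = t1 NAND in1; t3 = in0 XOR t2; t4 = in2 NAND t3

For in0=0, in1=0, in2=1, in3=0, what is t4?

0

t1 = 0 XOR 1 = 1
t2 = 1 NAND 0 = 1
t3 = 0 XOR 1 = 1
t4 = 1 NAND 1 = 0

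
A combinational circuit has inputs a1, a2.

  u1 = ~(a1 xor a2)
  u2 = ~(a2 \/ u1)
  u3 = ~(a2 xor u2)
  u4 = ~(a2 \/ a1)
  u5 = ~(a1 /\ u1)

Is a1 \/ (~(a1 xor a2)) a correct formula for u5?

u1 = ~(a1 xor a2)
u5 = ~(a1 /\ u1) = ~(a1 /\ (~(a1 xor a2)))
At a1=0, a2=1: circuit gives 1, formula gives 0.

No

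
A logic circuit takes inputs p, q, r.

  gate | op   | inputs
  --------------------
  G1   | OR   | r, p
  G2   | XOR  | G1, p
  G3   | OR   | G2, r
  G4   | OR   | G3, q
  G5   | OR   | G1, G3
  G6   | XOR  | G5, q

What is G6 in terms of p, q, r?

G1 = r OR p
G2 = G1 XOR p = (r OR p) XOR p
G3 = G2 OR r = ((r OR p) XOR p) OR r
G5 = G1 OR G3 = (r OR p) OR (((r OR p) XOR p) OR r)
G6 = G5 XOR q = ((r OR p) OR (((r OR p) XOR p) OR r)) XOR q

((r OR p) OR (((r OR p) XOR p) OR r)) XOR q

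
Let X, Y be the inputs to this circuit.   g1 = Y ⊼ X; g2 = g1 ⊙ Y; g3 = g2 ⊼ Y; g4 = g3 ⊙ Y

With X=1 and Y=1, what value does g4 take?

g1 = 1 ⊼ 1 = 0
g2 = 0 ⊙ 1 = 0
g3 = 0 ⊼ 1 = 1
g4 = 1 ⊙ 1 = 1

1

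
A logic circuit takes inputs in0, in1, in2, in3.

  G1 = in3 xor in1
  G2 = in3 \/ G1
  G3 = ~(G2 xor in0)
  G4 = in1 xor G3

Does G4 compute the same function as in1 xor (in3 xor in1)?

G1 = in3 xor in1
G2 = in3 \/ G1 = in3 \/ (in3 xor in1)
G3 = ~(G2 xor in0) = ~((in3 \/ (in3 xor in1)) xor in0)
G4 = in1 xor G3 = in1 xor (~((in3 \/ (in3 xor in1)) xor in0))
At in0=0, in1=0, in2=0, in3=0: circuit gives 1, formula gives 0.

No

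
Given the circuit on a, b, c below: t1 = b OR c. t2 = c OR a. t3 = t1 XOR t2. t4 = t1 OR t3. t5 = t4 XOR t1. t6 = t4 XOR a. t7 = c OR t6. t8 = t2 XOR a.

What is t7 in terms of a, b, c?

c OR (((b OR c) OR ((b OR c) XOR (c OR a))) XOR a)

t1 = b OR c
t2 = c OR a
t3 = t1 XOR t2 = (b OR c) XOR (c OR a)
t4 = t1 OR t3 = (b OR c) OR ((b OR c) XOR (c OR a))
t6 = t4 XOR a = ((b OR c) OR ((b OR c) XOR (c OR a))) XOR a
t7 = c OR t6 = c OR (((b OR c) OR ((b OR c) XOR (c OR a))) XOR a)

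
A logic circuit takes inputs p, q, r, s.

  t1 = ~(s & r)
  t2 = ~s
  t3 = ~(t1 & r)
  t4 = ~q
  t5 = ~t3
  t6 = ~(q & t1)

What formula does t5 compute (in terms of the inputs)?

~(~((~(s & r)) & r))

t1 = ~(s & r)
t3 = ~(t1 & r) = ~((~(s & r)) & r)
t5 = ~t3 = ~(~((~(s & r)) & r))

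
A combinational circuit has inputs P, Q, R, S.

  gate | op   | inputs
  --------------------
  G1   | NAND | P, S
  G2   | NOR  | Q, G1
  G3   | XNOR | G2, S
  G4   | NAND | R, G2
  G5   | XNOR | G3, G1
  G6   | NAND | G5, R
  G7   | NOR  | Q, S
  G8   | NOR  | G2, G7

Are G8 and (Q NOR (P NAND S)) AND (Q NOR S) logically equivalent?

G1 = P NAND S
G2 = Q NOR G1 = Q NOR (P NAND S)
G7 = Q NOR S
G8 = G2 NOR G7 = (Q NOR (P NAND S)) NOR (Q NOR S)
At P=0, Q=0, R=0, S=1: circuit gives 1, formula gives 0.

No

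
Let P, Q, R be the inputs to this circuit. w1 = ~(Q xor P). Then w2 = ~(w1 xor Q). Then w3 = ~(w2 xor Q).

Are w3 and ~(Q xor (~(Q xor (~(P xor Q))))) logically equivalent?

Yes

w1 = ~(Q xor P)
w2 = ~(w1 xor Q) = ~((~(Q xor P)) xor Q)
w3 = ~(w2 xor Q) = ~((~((~(Q xor P)) xor Q)) xor Q)
At P=0, Q=1, R=0: circuit gives 0, formula gives 0.
At P=0, Q=0, R=0: circuit gives 1, formula gives 1.
Agrees on all 8 inputs.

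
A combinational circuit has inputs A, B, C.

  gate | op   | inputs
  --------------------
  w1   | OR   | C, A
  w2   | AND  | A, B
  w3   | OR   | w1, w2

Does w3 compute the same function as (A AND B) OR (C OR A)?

w1 = C OR A
w2 = A AND B
w3 = w1 OR w2 = (C OR A) OR (A AND B)
At A=0, B=0, C=0: circuit gives 0, formula gives 0.
At A=0, B=0, C=1: circuit gives 1, formula gives 1.
Agrees on all 8 inputs.

Yes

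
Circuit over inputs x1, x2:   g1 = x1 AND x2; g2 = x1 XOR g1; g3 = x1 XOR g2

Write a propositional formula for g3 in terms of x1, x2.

x1 XOR (x1 XOR (x1 AND x2))

g1 = x1 AND x2
g2 = x1 XOR g1 = x1 XOR (x1 AND x2)
g3 = x1 XOR g2 = x1 XOR (x1 XOR (x1 AND x2))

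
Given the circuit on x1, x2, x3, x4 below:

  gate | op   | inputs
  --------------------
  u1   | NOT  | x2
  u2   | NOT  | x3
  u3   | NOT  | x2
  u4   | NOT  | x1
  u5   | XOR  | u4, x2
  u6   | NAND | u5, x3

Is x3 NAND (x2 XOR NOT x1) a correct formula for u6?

Yes

u4 = NOT x1
u5 = u4 XOR x2 = NOT x1 XOR x2
u6 = u5 NAND x3 = (NOT x1 XOR x2) NAND x3
At x1=0, x2=0, x3=1, x4=0: circuit gives 0, formula gives 0.
At x1=0, x2=0, x3=0, x4=0: circuit gives 1, formula gives 1.
Agrees on all 16 inputs.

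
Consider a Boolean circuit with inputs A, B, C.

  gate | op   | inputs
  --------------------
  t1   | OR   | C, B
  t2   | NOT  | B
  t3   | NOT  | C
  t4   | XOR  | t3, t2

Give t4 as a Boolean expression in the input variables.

NOT C XOR NOT B

t2 = NOT B
t3 = NOT C
t4 = t3 XOR t2 = NOT C XOR NOT B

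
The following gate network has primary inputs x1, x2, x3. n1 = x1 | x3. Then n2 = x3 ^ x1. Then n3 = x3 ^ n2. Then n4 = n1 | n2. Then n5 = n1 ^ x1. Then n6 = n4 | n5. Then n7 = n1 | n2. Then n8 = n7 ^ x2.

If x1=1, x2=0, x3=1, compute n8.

n1 = 1 | 1 = 1
n2 = 1 ^ 1 = 0
n7 = 1 | 0 = 1
n8 = 1 ^ 0 = 1

1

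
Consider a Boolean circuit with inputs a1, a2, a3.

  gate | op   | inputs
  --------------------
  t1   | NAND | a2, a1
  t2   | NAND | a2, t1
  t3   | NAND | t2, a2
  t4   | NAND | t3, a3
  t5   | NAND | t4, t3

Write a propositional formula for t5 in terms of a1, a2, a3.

t1 = a2 NAND a1
t2 = a2 NAND t1 = a2 NAND (a2 NAND a1)
t3 = t2 NAND a2 = (a2 NAND (a2 NAND a1)) NAND a2
t4 = t3 NAND a3 = ((a2 NAND (a2 NAND a1)) NAND a2) NAND a3
t5 = t4 NAND t3 = (((a2 NAND (a2 NAND a1)) NAND a2) NAND a3) NAND ((a2 NAND (a2 NAND a1)) NAND a2)

(((a2 NAND (a2 NAND a1)) NAND a2) NAND a3) NAND ((a2 NAND (a2 NAND a1)) NAND a2)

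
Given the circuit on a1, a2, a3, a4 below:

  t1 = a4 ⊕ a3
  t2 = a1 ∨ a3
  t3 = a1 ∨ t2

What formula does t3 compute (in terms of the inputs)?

t2 = a1 ∨ a3
t3 = a1 ∨ t2 = a1 ∨ (a1 ∨ a3)

a1 ∨ (a1 ∨ a3)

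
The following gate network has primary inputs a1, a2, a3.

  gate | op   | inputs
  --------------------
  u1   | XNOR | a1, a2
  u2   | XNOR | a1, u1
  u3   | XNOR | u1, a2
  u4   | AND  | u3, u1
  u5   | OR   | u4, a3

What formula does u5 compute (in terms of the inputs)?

u1 = a1 XNOR a2
u3 = u1 XNOR a2 = (a1 XNOR a2) XNOR a2
u4 = u3 AND u1 = ((a1 XNOR a2) XNOR a2) AND (a1 XNOR a2)
u5 = u4 OR a3 = (((a1 XNOR a2) XNOR a2) AND (a1 XNOR a2)) OR a3

(((a1 XNOR a2) XNOR a2) AND (a1 XNOR a2)) OR a3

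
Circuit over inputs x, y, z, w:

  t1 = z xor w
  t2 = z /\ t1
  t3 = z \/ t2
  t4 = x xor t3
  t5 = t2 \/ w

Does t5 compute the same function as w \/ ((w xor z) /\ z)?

t1 = z xor w
t2 = z /\ t1 = z /\ (z xor w)
t5 = t2 \/ w = (z /\ (z xor w)) \/ w
At x=0, y=0, z=0, w=0: circuit gives 0, formula gives 0.
At x=0, y=0, z=0, w=1: circuit gives 1, formula gives 1.
Agrees on all 16 inputs.

Yes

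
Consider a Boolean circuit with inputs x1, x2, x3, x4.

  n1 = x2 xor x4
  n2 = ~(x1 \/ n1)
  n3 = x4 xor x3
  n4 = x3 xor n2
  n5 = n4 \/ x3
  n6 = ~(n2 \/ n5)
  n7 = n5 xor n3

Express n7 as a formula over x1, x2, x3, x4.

n1 = x2 xor x4
n2 = ~(x1 \/ n1) = ~(x1 \/ (x2 xor x4))
n3 = x4 xor x3
n4 = x3 xor n2 = x3 xor (~(x1 \/ (x2 xor x4)))
n5 = n4 \/ x3 = (x3 xor (~(x1 \/ (x2 xor x4)))) \/ x3
n7 = n5 xor n3 = ((x3 xor (~(x1 \/ (x2 xor x4)))) \/ x3) xor (x4 xor x3)

((x3 xor (~(x1 \/ (x2 xor x4)))) \/ x3) xor (x4 xor x3)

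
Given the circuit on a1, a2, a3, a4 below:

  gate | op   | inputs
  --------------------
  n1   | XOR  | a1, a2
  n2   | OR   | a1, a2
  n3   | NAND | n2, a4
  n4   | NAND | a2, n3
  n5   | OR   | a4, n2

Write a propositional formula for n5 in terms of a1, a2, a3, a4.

n2 = a1 OR a2
n5 = a4 OR n2 = a4 OR (a1 OR a2)

a4 OR (a1 OR a2)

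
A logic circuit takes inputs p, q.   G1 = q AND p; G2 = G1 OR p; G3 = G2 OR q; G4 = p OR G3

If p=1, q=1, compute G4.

G1 = 1 AND 1 = 1
G2 = 1 OR 1 = 1
G3 = 1 OR 1 = 1
G4 = 1 OR 1 = 1

1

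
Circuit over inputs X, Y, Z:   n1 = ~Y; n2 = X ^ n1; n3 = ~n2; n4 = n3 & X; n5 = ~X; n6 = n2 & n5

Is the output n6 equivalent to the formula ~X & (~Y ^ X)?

Yes

n1 = ~Y
n2 = X ^ n1 = X ^ ~Y
n5 = ~X
n6 = n2 & n5 = (X ^ ~Y) & ~X
At X=0, Y=1, Z=0: circuit gives 0, formula gives 0.
At X=0, Y=0, Z=0: circuit gives 1, formula gives 1.
Agrees on all 8 inputs.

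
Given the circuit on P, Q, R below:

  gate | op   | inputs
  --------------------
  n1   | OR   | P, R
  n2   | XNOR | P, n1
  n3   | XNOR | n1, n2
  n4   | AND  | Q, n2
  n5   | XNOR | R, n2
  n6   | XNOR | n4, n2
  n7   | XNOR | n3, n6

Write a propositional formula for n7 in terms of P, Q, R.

((P OR R) XNOR (P XNOR (P OR R))) XNOR ((Q AND (P XNOR (P OR R))) XNOR (P XNOR (P OR R)))

n1 = P OR R
n2 = P XNOR n1 = P XNOR (P OR R)
n3 = n1 XNOR n2 = (P OR R) XNOR (P XNOR (P OR R))
n4 = Q AND n2 = Q AND (P XNOR (P OR R))
n6 = n4 XNOR n2 = (Q AND (P XNOR (P OR R))) XNOR (P XNOR (P OR R))
n7 = n3 XNOR n6 = ((P OR R) XNOR (P XNOR (P OR R))) XNOR ((Q AND (P XNOR (P OR R))) XNOR (P XNOR (P OR R)))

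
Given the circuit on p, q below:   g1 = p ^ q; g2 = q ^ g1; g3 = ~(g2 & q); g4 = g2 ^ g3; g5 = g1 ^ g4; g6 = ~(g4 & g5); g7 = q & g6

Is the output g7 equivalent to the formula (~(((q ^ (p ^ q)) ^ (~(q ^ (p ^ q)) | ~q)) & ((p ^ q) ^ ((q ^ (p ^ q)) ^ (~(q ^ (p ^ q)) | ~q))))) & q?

g1 = p ^ q
g2 = q ^ g1 = q ^ (p ^ q)
g3 = ~(g2 & q) = ~((q ^ (p ^ q)) & q)
g4 = g2 ^ g3 = (q ^ (p ^ q)) ^ (~((q ^ (p ^ q)) & q))
g5 = g1 ^ g4 = (p ^ q) ^ ((q ^ (p ^ q)) ^ (~((q ^ (p ^ q)) & q)))
g6 = ~(g4 & g5) = ~(((q ^ (p ^ q)) ^ (~((q ^ (p ^ q)) & q))) & ((p ^ q) ^ ((q ^ (p ^ q)) ^ (~((q ^ (p ^ q)) & q)))))
g7 = q & g6 = q & (~(((q ^ (p ^ q)) ^ (~((q ^ (p ^ q)) & q))) & ((p ^ q) ^ ((q ^ (p ^ q)) ^ (~((q ^ (p ^ q)) & q))))))
At p=0, q=0: circuit gives 0, formula gives 0.
At p=0, q=1: circuit gives 1, formula gives 1.
Agrees on all 4 inputs.

Yes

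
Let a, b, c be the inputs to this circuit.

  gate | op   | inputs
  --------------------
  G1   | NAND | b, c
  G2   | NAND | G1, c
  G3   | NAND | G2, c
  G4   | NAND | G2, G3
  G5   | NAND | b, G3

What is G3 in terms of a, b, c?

G1 = b NAND c
G2 = G1 NAND c = (b NAND c) NAND c
G3 = G2 NAND c = ((b NAND c) NAND c) NAND c

((b NAND c) NAND c) NAND c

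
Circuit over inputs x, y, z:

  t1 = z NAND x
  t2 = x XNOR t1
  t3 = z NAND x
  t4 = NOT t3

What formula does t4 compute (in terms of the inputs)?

t3 = z NAND x
t4 = NOT t3 = NOT (z NAND x)

NOT (z NAND x)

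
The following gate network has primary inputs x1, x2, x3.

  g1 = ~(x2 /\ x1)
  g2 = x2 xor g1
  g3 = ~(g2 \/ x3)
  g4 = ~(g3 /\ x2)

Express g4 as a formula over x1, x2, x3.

~((~((x2 xor (~(x2 /\ x1))) \/ x3)) /\ x2)

g1 = ~(x2 /\ x1)
g2 = x2 xor g1 = x2 xor (~(x2 /\ x1))
g3 = ~(g2 \/ x3) = ~((x2 xor (~(x2 /\ x1))) \/ x3)
g4 = ~(g3 /\ x2) = ~((~((x2 xor (~(x2 /\ x1))) \/ x3)) /\ x2)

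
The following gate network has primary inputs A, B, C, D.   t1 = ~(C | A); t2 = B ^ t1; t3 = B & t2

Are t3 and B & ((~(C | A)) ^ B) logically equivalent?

Yes

t1 = ~(C | A)
t2 = B ^ t1 = B ^ (~(C | A))
t3 = B & t2 = B & (B ^ (~(C | A)))
At A=0, B=0, C=0, D=0: circuit gives 0, formula gives 0.
At A=0, B=1, C=1, D=0: circuit gives 1, formula gives 1.
Agrees on all 16 inputs.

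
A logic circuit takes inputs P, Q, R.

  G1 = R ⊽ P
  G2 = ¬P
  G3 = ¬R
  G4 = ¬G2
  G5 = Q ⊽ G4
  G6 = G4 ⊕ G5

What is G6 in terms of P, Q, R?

¬¬P ⊕ (Q ⊽ ¬¬P)

G2 = ¬P
G4 = ¬G2 = ¬¬P
G5 = Q ⊽ G4 = Q ⊽ ¬¬P
G6 = G4 ⊕ G5 = ¬¬P ⊕ (Q ⊽ ¬¬P)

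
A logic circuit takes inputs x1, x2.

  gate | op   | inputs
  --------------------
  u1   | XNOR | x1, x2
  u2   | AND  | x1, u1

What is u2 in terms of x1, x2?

x1 AND (x1 XNOR x2)

u1 = x1 XNOR x2
u2 = x1 AND u1 = x1 AND (x1 XNOR x2)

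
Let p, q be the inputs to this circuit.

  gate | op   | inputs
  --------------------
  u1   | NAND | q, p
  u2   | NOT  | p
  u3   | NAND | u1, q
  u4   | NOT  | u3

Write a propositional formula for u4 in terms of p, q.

u1 = q NAND p
u3 = u1 NAND q = (q NAND p) NAND q
u4 = NOT u3 = NOT ((q NAND p) NAND q)

NOT ((q NAND p) NAND q)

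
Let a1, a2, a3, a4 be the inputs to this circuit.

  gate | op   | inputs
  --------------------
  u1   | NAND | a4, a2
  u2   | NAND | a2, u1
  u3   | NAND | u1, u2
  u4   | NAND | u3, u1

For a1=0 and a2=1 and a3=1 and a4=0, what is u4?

u1 = 0 NAND 1 = 1
u2 = 1 NAND 1 = 0
u3 = 1 NAND 0 = 1
u4 = 1 NAND 1 = 0

0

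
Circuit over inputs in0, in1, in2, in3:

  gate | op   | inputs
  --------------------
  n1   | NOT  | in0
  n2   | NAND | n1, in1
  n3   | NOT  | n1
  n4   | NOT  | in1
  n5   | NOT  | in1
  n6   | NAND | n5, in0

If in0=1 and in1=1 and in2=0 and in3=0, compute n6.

1

n5 = NOT 1 = 0
n6 = 0 NAND 1 = 1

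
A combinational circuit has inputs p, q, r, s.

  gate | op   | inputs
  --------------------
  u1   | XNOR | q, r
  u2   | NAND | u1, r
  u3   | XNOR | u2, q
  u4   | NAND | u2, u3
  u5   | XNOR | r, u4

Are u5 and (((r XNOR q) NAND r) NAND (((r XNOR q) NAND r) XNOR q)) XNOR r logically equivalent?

u1 = q XNOR r
u2 = u1 NAND r = (q XNOR r) NAND r
u3 = u2 XNOR q = ((q XNOR r) NAND r) XNOR q
u4 = u2 NAND u3 = ((q XNOR r) NAND r) NAND (((q XNOR r) NAND r) XNOR q)
u5 = r XNOR u4 = r XNOR (((q XNOR r) NAND r) NAND (((q XNOR r) NAND r) XNOR q))
At p=0, q=0, r=0, s=0: circuit gives 0, formula gives 0.
At p=0, q=0, r=1, s=0: circuit gives 1, formula gives 1.
Agrees on all 16 inputs.

Yes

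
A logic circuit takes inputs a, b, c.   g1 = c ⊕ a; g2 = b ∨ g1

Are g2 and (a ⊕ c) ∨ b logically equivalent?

Yes

g1 = c ⊕ a
g2 = b ∨ g1 = b ∨ (c ⊕ a)
At a=0, b=0, c=0: circuit gives 0, formula gives 0.
At a=0, b=0, c=1: circuit gives 1, formula gives 1.
Agrees on all 8 inputs.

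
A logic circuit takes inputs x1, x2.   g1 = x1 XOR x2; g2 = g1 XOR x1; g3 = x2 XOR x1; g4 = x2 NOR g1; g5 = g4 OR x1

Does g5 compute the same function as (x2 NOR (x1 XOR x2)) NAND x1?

g1 = x1 XOR x2
g4 = x2 NOR g1 = x2 NOR (x1 XOR x2)
g5 = g4 OR x1 = (x2 NOR (x1 XOR x2)) OR x1
At x1=0, x2=1: circuit gives 0, formula gives 1.

No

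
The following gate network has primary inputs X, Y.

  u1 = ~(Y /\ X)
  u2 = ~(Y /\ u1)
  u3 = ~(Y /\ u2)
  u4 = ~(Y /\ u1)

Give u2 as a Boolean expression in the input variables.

~(Y /\ (~(Y /\ X)))

u1 = ~(Y /\ X)
u2 = ~(Y /\ u1) = ~(Y /\ (~(Y /\ X)))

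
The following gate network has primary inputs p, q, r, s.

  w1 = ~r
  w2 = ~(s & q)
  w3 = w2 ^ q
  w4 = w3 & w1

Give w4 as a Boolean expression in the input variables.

((~(s & q)) ^ q) & ~r

w1 = ~r
w2 = ~(s & q)
w3 = w2 ^ q = (~(s & q)) ^ q
w4 = w3 & w1 = ((~(s & q)) ^ q) & ~r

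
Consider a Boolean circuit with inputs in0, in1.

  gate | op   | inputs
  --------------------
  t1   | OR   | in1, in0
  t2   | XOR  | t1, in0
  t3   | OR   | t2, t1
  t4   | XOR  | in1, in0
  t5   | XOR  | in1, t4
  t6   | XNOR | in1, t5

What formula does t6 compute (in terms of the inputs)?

t4 = in1 XOR in0
t5 = in1 XOR t4 = in1 XOR (in1 XOR in0)
t6 = in1 XNOR t5 = in1 XNOR (in1 XOR (in1 XOR in0))

in1 XNOR (in1 XOR (in1 XOR in0))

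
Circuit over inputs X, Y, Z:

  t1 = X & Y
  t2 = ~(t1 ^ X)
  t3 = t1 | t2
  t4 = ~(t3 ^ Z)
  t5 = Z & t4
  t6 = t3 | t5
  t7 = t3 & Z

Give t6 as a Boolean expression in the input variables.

((X & Y) | (~((X & Y) ^ X))) | (Z & (~(((X & Y) | (~((X & Y) ^ X))) ^ Z)))

t1 = X & Y
t2 = ~(t1 ^ X) = ~((X & Y) ^ X)
t3 = t1 | t2 = (X & Y) | (~((X & Y) ^ X))
t4 = ~(t3 ^ Z) = ~(((X & Y) | (~((X & Y) ^ X))) ^ Z)
t5 = Z & t4 = Z & (~(((X & Y) | (~((X & Y) ^ X))) ^ Z))
t6 = t3 | t5 = ((X & Y) | (~((X & Y) ^ X))) | (Z & (~(((X & Y) | (~((X & Y) ^ X))) ^ Z)))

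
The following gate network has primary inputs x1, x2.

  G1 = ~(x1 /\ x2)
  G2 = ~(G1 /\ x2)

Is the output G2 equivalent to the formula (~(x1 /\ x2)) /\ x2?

No

G1 = ~(x1 /\ x2)
G2 = ~(G1 /\ x2) = ~((~(x1 /\ x2)) /\ x2)
At x1=0, x2=0: circuit gives 1, formula gives 0.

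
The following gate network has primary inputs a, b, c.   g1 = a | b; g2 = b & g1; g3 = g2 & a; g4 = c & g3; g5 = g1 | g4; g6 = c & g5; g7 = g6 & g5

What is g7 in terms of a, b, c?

(c & ((a | b) | (c & ((b & (a | b)) & a)))) & ((a | b) | (c & ((b & (a | b)) & a)))

g1 = a | b
g2 = b & g1 = b & (a | b)
g3 = g2 & a = (b & (a | b)) & a
g4 = c & g3 = c & ((b & (a | b)) & a)
g5 = g1 | g4 = (a | b) | (c & ((b & (a | b)) & a))
g6 = c & g5 = c & ((a | b) | (c & ((b & (a | b)) & a)))
g7 = g6 & g5 = (c & ((a | b) | (c & ((b & (a | b)) & a)))) & ((a | b) | (c & ((b & (a | b)) & a)))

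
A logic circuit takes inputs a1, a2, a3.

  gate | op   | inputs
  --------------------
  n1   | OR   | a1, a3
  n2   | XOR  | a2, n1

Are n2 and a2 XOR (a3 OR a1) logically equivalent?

n1 = a1 OR a3
n2 = a2 XOR n1 = a2 XOR (a1 OR a3)
At a1=0, a2=0, a3=0: circuit gives 0, formula gives 0.
At a1=0, a2=0, a3=1: circuit gives 1, formula gives 1.
Agrees on all 8 inputs.

Yes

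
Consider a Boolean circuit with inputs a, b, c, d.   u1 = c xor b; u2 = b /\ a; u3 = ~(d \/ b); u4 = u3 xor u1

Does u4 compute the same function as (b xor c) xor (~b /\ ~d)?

u1 = c xor b
u3 = ~(d \/ b)
u4 = u3 xor u1 = (~(d \/ b)) xor (c xor b)
At a=0, b=0, c=0, d=1: circuit gives 0, formula gives 0.
At a=0, b=0, c=0, d=0: circuit gives 1, formula gives 1.
Agrees on all 16 inputs.

Yes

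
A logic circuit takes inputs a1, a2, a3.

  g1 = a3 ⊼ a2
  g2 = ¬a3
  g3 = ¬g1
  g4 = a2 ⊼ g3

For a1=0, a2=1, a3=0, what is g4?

g1 = 0 ⊼ 1 = 1
g3 = ¬1 = 0
g4 = 1 ⊼ 0 = 1

1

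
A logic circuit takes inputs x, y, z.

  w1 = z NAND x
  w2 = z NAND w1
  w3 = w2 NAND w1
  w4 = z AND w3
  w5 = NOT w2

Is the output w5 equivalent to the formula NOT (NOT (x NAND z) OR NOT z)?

w1 = z NAND x
w2 = z NAND w1 = z NAND (z NAND x)
w5 = NOT w2 = NOT (z NAND (z NAND x))
At x=0, y=0, z=0: circuit gives 0, formula gives 0.
At x=0, y=0, z=1: circuit gives 1, formula gives 1.
Agrees on all 8 inputs.

Yes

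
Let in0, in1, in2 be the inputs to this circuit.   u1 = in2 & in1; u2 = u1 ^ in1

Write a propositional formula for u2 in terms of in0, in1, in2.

u1 = in2 & in1
u2 = u1 ^ in1 = (in2 & in1) ^ in1

(in2 & in1) ^ in1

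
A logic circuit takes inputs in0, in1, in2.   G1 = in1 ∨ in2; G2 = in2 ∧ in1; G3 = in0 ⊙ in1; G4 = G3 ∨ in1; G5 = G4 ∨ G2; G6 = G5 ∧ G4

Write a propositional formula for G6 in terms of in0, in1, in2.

(((in0 ⊙ in1) ∨ in1) ∨ (in2 ∧ in1)) ∧ ((in0 ⊙ in1) ∨ in1)

G2 = in2 ∧ in1
G3 = in0 ⊙ in1
G4 = G3 ∨ in1 = (in0 ⊙ in1) ∨ in1
G5 = G4 ∨ G2 = ((in0 ⊙ in1) ∨ in1) ∨ (in2 ∧ in1)
G6 = G5 ∧ G4 = (((in0 ⊙ in1) ∨ in1) ∨ (in2 ∧ in1)) ∧ ((in0 ⊙ in1) ∨ in1)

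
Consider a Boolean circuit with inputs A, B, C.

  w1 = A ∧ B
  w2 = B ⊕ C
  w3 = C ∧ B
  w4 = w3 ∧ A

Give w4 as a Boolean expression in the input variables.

w3 = C ∧ B
w4 = w3 ∧ A = (C ∧ B) ∧ A

(C ∧ B) ∧ A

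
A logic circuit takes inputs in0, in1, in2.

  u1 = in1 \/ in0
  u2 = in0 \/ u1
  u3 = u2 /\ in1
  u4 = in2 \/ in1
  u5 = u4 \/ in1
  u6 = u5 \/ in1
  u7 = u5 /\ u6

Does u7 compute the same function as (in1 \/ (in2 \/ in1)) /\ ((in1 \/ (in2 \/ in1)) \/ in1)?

Yes

u4 = in2 \/ in1
u5 = u4 \/ in1 = (in2 \/ in1) \/ in1
u6 = u5 \/ in1 = ((in2 \/ in1) \/ in1) \/ in1
u7 = u5 /\ u6 = ((in2 \/ in1) \/ in1) /\ (((in2 \/ in1) \/ in1) \/ in1)
At in0=0, in1=0, in2=0: circuit gives 0, formula gives 0.
At in0=0, in1=0, in2=1: circuit gives 1, formula gives 1.
Agrees on all 8 inputs.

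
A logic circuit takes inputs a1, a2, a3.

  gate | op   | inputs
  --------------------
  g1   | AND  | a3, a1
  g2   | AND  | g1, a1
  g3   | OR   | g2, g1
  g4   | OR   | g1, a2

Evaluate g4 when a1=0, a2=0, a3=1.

0

g1 = 1 AND 0 = 0
g4 = 0 OR 0 = 0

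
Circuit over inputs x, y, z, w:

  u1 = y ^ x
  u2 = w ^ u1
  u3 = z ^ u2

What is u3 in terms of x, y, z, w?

z ^ (w ^ (y ^ x))

u1 = y ^ x
u2 = w ^ u1 = w ^ (y ^ x)
u3 = z ^ u2 = z ^ (w ^ (y ^ x))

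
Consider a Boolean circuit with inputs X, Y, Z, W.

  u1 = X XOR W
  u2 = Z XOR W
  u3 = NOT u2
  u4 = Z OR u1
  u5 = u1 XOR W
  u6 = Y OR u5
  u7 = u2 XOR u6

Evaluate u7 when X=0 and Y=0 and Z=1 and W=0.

u1 = 0 XOR 0 = 0
u2 = 1 XOR 0 = 1
u5 = 0 XOR 0 = 0
u6 = 0 OR 0 = 0
u7 = 1 XOR 0 = 1

1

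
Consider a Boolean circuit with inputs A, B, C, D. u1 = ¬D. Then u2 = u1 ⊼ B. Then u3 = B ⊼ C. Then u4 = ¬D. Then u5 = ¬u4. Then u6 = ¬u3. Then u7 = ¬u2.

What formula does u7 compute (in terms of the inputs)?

¬(¬D ⊼ B)

u1 = ¬D
u2 = u1 ⊼ B = ¬D ⊼ B
u7 = ¬u2 = ¬(¬D ⊼ B)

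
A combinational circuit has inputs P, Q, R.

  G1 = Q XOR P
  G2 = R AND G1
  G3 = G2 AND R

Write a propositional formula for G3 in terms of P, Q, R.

(R AND (Q XOR P)) AND R

G1 = Q XOR P
G2 = R AND G1 = R AND (Q XOR P)
G3 = G2 AND R = (R AND (Q XOR P)) AND R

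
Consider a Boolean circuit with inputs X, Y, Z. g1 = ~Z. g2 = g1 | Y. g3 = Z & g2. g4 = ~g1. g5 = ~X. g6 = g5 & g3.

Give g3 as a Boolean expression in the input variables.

Z & (~Z | Y)

g1 = ~Z
g2 = g1 | Y = ~Z | Y
g3 = Z & g2 = Z & (~Z | Y)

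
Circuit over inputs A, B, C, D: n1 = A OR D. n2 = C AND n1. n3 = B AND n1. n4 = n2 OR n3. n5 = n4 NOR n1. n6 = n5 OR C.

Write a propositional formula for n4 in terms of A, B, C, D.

n1 = A OR D
n2 = C AND n1 = C AND (A OR D)
n3 = B AND n1 = B AND (A OR D)
n4 = n2 OR n3 = (C AND (A OR D)) OR (B AND (A OR D))

(C AND (A OR D)) OR (B AND (A OR D))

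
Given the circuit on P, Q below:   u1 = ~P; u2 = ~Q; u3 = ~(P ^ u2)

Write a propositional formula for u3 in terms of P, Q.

~(P ^ ~Q)

u2 = ~Q
u3 = ~(P ^ u2) = ~(P ^ ~Q)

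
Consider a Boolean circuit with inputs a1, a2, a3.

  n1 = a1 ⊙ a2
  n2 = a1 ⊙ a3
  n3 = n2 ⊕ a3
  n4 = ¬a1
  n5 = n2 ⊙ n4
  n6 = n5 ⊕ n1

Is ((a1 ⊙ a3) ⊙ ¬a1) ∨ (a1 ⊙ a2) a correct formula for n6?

n1 = a1 ⊙ a2
n2 = a1 ⊙ a3
n4 = ¬a1
n5 = n2 ⊙ n4 = (a1 ⊙ a3) ⊙ ¬a1
n6 = n5 ⊕ n1 = ((a1 ⊙ a3) ⊙ ¬a1) ⊕ (a1 ⊙ a2)
At a1=0, a2=0, a3=0: circuit gives 0, formula gives 1.

No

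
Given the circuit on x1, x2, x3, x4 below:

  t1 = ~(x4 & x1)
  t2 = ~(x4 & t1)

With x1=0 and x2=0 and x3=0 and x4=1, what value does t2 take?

t1 = ~(1 & 0) = 1
t2 = ~(1 & 1) = 0

0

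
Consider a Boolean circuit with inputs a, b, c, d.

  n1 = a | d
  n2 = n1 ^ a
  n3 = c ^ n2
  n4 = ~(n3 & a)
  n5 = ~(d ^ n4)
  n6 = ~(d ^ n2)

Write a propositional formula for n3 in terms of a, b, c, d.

c ^ ((a | d) ^ a)

n1 = a | d
n2 = n1 ^ a = (a | d) ^ a
n3 = c ^ n2 = c ^ ((a | d) ^ a)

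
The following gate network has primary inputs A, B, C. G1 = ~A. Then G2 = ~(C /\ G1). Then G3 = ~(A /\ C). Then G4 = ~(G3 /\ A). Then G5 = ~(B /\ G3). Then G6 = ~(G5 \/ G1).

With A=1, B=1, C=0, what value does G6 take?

1

G1 = ~1 = 0
G3 = ~(1 /\ 0) = 1
G5 = ~(1 /\ 1) = 0
G6 = ~(0 \/ 0) = 1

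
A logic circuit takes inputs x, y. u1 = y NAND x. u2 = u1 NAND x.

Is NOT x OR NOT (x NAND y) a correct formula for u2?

Yes

u1 = y NAND x
u2 = u1 NAND x = (y NAND x) NAND x
At x=1, y=0: circuit gives 0, formula gives 0.
At x=0, y=0: circuit gives 1, formula gives 1.
Agrees on all 4 inputs.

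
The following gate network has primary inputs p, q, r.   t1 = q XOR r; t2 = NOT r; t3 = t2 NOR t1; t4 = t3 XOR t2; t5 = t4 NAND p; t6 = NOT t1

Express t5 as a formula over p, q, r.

t1 = q XOR r
t2 = NOT r
t3 = t2 NOR t1 = NOT r NOR (q XOR r)
t4 = t3 XOR t2 = (NOT r NOR (q XOR r)) XOR NOT r
t5 = t4 NAND p = ((NOT r NOR (q XOR r)) XOR NOT r) NAND p

((NOT r NOR (q XOR r)) XOR NOT r) NAND p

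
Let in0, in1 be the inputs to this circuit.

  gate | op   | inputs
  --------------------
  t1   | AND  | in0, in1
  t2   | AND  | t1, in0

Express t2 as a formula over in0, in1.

t1 = in0 AND in1
t2 = t1 AND in0 = (in0 AND in1) AND in0

(in0 AND in1) AND in0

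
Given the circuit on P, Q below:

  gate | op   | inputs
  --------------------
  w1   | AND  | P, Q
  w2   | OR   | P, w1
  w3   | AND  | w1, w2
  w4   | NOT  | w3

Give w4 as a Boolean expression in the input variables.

NOT ((P AND Q) AND (P OR (P AND Q)))

w1 = P AND Q
w2 = P OR w1 = P OR (P AND Q)
w3 = w1 AND w2 = (P AND Q) AND (P OR (P AND Q))
w4 = NOT w3 = NOT ((P AND Q) AND (P OR (P AND Q)))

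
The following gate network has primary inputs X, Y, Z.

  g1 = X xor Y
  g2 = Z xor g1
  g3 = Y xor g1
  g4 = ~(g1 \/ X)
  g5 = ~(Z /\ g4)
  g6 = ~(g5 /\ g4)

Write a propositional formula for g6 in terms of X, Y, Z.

g1 = X xor Y
g4 = ~(g1 \/ X) = ~((X xor Y) \/ X)
g5 = ~(Z /\ g4) = ~(Z /\ (~((X xor Y) \/ X)))
g6 = ~(g5 /\ g4) = ~((~(Z /\ (~((X xor Y) \/ X)))) /\ (~((X xor Y) \/ X)))

~((~(Z /\ (~((X xor Y) \/ X)))) /\ (~((X xor Y) \/ X)))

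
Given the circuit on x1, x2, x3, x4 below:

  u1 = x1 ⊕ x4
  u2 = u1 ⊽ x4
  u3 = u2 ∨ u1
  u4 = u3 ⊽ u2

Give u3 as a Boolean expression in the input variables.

((x1 ⊕ x4) ⊽ x4) ∨ (x1 ⊕ x4)

u1 = x1 ⊕ x4
u2 = u1 ⊽ x4 = (x1 ⊕ x4) ⊽ x4
u3 = u2 ∨ u1 = ((x1 ⊕ x4) ⊽ x4) ∨ (x1 ⊕ x4)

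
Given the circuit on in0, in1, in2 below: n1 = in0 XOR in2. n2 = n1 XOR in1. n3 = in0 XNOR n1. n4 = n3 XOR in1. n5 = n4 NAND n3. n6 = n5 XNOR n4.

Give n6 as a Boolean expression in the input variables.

(((in0 XNOR (in0 XOR in2)) XOR in1) NAND (in0 XNOR (in0 XOR in2))) XNOR ((in0 XNOR (in0 XOR in2)) XOR in1)

n1 = in0 XOR in2
n3 = in0 XNOR n1 = in0 XNOR (in0 XOR in2)
n4 = n3 XOR in1 = (in0 XNOR (in0 XOR in2)) XOR in1
n5 = n4 NAND n3 = ((in0 XNOR (in0 XOR in2)) XOR in1) NAND (in0 XNOR (in0 XOR in2))
n6 = n5 XNOR n4 = (((in0 XNOR (in0 XOR in2)) XOR in1) NAND (in0 XNOR (in0 XOR in2))) XNOR ((in0 XNOR (in0 XOR in2)) XOR in1)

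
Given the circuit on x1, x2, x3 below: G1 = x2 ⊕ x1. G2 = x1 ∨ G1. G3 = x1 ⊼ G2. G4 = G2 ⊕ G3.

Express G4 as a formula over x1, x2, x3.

(x1 ∨ (x2 ⊕ x1)) ⊕ (x1 ⊼ (x1 ∨ (x2 ⊕ x1)))

G1 = x2 ⊕ x1
G2 = x1 ∨ G1 = x1 ∨ (x2 ⊕ x1)
G3 = x1 ⊼ G2 = x1 ⊼ (x1 ∨ (x2 ⊕ x1))
G4 = G2 ⊕ G3 = (x1 ∨ (x2 ⊕ x1)) ⊕ (x1 ⊼ (x1 ∨ (x2 ⊕ x1)))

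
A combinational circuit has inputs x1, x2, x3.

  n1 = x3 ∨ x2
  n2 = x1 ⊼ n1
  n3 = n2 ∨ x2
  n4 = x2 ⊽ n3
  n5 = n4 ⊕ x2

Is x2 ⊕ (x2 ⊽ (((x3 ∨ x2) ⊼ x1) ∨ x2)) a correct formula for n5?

Yes

n1 = x3 ∨ x2
n2 = x1 ⊼ n1 = x1 ⊼ (x3 ∨ x2)
n3 = n2 ∨ x2 = (x1 ⊼ (x3 ∨ x2)) ∨ x2
n4 = x2 ⊽ n3 = x2 ⊽ ((x1 ⊼ (x3 ∨ x2)) ∨ x2)
n5 = n4 ⊕ x2 = (x2 ⊽ ((x1 ⊼ (x3 ∨ x2)) ∨ x2)) ⊕ x2
At x1=0, x2=0, x3=0: circuit gives 0, formula gives 0.
At x1=0, x2=1, x3=0: circuit gives 1, formula gives 1.
Agrees on all 8 inputs.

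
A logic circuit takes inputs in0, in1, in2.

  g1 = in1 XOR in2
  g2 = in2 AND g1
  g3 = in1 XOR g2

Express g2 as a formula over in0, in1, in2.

g1 = in1 XOR in2
g2 = in2 AND g1 = in2 AND (in1 XOR in2)

in2 AND (in1 XOR in2)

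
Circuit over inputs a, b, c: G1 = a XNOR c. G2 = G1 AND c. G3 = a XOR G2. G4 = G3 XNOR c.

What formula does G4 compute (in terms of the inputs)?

(a XOR ((a XNOR c) AND c)) XNOR c

G1 = a XNOR c
G2 = G1 AND c = (a XNOR c) AND c
G3 = a XOR G2 = a XOR ((a XNOR c) AND c)
G4 = G3 XNOR c = (a XOR ((a XNOR c) AND c)) XNOR c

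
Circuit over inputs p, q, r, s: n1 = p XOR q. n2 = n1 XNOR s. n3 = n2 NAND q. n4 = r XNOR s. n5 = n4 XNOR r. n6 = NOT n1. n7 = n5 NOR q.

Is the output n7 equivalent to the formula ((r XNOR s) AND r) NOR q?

n4 = r XNOR s
n5 = n4 XNOR r = (r XNOR s) XNOR r
n7 = n5 NOR q = ((r XNOR s) XNOR r) NOR q
At p=0, q=0, r=0, s=1: circuit gives 0, formula gives 1.

No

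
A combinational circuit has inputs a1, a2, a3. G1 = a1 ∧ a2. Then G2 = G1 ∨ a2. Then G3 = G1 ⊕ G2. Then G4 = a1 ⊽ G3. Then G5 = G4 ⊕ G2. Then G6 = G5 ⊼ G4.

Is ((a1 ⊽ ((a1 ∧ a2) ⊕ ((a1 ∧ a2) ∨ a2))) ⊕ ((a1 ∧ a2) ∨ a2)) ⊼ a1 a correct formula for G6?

No

G1 = a1 ∧ a2
G2 = G1 ∨ a2 = (a1 ∧ a2) ∨ a2
G3 = G1 ⊕ G2 = (a1 ∧ a2) ⊕ ((a1 ∧ a2) ∨ a2)
G4 = a1 ⊽ G3 = a1 ⊽ ((a1 ∧ a2) ⊕ ((a1 ∧ a2) ∨ a2))
G5 = G4 ⊕ G2 = (a1 ⊽ ((a1 ∧ a2) ⊕ ((a1 ∧ a2) ∨ a2))) ⊕ ((a1 ∧ a2) ∨ a2)
G6 = G5 ⊼ G4 = ((a1 ⊽ ((a1 ∧ a2) ⊕ ((a1 ∧ a2) ∨ a2))) ⊕ ((a1 ∧ a2) ∨ a2)) ⊼ (a1 ⊽ ((a1 ∧ a2) ⊕ ((a1 ∧ a2) ∨ a2)))
At a1=0, a2=0, a3=0: circuit gives 0, formula gives 1.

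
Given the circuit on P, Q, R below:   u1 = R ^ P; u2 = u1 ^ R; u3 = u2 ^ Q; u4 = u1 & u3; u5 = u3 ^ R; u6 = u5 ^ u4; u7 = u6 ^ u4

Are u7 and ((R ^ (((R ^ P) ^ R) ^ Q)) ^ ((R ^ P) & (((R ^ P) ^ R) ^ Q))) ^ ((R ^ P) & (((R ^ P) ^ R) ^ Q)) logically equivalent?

Yes

u1 = R ^ P
u2 = u1 ^ R = (R ^ P) ^ R
u3 = u2 ^ Q = ((R ^ P) ^ R) ^ Q
u4 = u1 & u3 = (R ^ P) & (((R ^ P) ^ R) ^ Q)
u5 = u3 ^ R = (((R ^ P) ^ R) ^ Q) ^ R
u6 = u5 ^ u4 = ((((R ^ P) ^ R) ^ Q) ^ R) ^ ((R ^ P) & (((R ^ P) ^ R) ^ Q))
u7 = u6 ^ u4 = (((((R ^ P) ^ R) ^ Q) ^ R) ^ ((R ^ P) & (((R ^ P) ^ R) ^ Q))) ^ ((R ^ P) & (((R ^ P) ^ R) ^ Q))
At P=0, Q=0, R=0: circuit gives 0, formula gives 0.
At P=0, Q=0, R=1: circuit gives 1, formula gives 1.
Agrees on all 8 inputs.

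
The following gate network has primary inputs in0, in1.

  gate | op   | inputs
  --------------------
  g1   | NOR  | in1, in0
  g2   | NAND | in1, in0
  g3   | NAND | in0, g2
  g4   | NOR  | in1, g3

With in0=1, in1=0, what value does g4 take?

1

g2 = 0 NAND 1 = 1
g3 = 1 NAND 1 = 0
g4 = 0 NOR 0 = 1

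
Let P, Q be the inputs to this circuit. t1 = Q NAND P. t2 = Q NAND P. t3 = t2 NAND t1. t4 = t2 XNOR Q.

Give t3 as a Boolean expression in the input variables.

(Q NAND P) NAND (Q NAND P)

t1 = Q NAND P
t2 = Q NAND P
t3 = t2 NAND t1 = (Q NAND P) NAND (Q NAND P)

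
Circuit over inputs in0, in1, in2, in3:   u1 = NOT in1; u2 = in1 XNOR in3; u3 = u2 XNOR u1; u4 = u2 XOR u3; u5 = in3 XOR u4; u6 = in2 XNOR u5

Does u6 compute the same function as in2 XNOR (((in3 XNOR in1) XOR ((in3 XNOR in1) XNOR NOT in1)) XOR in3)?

u1 = NOT in1
u2 = in1 XNOR in3
u3 = u2 XNOR u1 = (in1 XNOR in3) XNOR NOT in1
u4 = u2 XOR u3 = (in1 XNOR in3) XOR ((in1 XNOR in3) XNOR NOT in1)
u5 = in3 XOR u4 = in3 XOR ((in1 XNOR in3) XOR ((in1 XNOR in3) XNOR NOT in1))
u6 = in2 XNOR u5 = in2 XNOR (in3 XOR ((in1 XNOR in3) XOR ((in1 XNOR in3) XNOR NOT in1)))
At in0=0, in1=0, in2=0, in3=1: circuit gives 0, formula gives 0.
At in0=0, in1=0, in2=0, in3=0: circuit gives 1, formula gives 1.
Agrees on all 16 inputs.

Yes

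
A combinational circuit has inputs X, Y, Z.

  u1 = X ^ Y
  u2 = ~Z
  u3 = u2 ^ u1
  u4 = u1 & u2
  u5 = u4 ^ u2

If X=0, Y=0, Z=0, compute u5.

u1 = 0 ^ 0 = 0
u2 = ~0 = 1
u4 = 0 & 1 = 0
u5 = 0 ^ 1 = 1

1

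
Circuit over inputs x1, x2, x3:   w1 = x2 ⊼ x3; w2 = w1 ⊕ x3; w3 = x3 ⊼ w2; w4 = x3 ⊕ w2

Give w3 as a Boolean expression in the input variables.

w1 = x2 ⊼ x3
w2 = w1 ⊕ x3 = (x2 ⊼ x3) ⊕ x3
w3 = x3 ⊼ w2 = x3 ⊼ ((x2 ⊼ x3) ⊕ x3)

x3 ⊼ ((x2 ⊼ x3) ⊕ x3)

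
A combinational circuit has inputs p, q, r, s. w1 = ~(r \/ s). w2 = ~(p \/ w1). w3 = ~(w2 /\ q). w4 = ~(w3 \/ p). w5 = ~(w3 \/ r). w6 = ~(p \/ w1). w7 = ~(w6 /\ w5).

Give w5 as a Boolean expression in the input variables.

w1 = ~(r \/ s)
w2 = ~(p \/ w1) = ~(p \/ (~(r \/ s)))
w3 = ~(w2 /\ q) = ~((~(p \/ (~(r \/ s)))) /\ q)
w5 = ~(w3 \/ r) = ~((~((~(p \/ (~(r \/ s)))) /\ q)) \/ r)

~((~((~(p \/ (~(r \/ s)))) /\ q)) \/ r)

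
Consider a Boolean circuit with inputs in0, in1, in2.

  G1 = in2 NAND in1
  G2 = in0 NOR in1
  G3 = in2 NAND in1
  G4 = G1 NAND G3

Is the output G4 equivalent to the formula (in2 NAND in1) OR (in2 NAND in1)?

No

G1 = in2 NAND in1
G3 = in2 NAND in1
G4 = G1 NAND G3 = (in2 NAND in1) NAND (in2 NAND in1)
At in0=0, in1=0, in2=0: circuit gives 0, formula gives 1.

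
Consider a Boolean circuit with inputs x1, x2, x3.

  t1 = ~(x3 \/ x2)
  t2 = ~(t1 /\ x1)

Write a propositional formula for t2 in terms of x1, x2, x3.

~((~(x3 \/ x2)) /\ x1)

t1 = ~(x3 \/ x2)
t2 = ~(t1 /\ x1) = ~((~(x3 \/ x2)) /\ x1)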